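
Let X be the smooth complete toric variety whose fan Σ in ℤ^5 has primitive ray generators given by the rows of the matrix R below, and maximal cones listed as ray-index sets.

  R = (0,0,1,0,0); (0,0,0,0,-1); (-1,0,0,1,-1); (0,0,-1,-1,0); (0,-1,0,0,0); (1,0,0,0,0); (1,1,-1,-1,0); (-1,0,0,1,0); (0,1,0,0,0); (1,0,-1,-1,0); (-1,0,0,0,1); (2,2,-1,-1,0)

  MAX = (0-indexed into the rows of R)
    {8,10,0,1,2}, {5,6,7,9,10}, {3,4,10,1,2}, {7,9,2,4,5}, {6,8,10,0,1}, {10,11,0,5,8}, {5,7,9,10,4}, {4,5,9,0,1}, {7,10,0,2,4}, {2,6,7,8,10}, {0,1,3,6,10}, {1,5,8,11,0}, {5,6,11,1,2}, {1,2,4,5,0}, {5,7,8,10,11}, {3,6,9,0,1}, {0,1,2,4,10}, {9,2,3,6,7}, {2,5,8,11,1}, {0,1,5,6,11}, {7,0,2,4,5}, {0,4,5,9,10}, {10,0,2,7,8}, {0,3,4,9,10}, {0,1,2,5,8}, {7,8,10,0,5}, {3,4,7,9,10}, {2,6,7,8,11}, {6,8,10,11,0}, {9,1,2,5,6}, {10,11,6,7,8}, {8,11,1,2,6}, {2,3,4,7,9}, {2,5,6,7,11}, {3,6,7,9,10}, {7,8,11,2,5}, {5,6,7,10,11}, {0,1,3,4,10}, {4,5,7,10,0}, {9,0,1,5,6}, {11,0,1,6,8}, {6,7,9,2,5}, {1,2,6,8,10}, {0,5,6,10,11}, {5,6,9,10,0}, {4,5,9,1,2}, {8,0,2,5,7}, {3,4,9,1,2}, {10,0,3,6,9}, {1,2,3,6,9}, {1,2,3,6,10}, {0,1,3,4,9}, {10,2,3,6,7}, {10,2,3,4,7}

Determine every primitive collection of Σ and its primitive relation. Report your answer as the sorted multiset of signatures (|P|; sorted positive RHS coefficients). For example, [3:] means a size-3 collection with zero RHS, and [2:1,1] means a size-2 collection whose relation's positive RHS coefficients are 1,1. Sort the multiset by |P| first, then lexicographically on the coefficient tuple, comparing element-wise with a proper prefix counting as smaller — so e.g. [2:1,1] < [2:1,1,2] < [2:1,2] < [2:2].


24 minimal non-faces of Δ(Σ) (on 12 rays):

  {4,8}:  v_{4} + v_{8} = 0  so sig = [2:]
  {1,7}:  v_{1} + v_{7} = v_{2}  so sig = [2:1]
  {3,5}:  v_{3} + v_{5} = v_{9}  so sig = [2:1]
  {4,6}:  v_{4} + v_{6} = v_{9}  so sig = [2:1]
  {8,9}:  v_{8} + v_{9} = v_{6}  so sig = [2:1]
  {4,11}:  v_{4} + v_{11} = v_{5} + v_{6}  so sig = [2:1,1]
  {3,8}:  v_{3} + v_{8} = v_{1} + v_{6} + v_{10}  so sig = [2:1,1,1]
  {9,11}:  v_{9} + v_{11} = v_{5} + 2·v_{6}  so sig = [2:1,2]
  {3,11}:  v_{3} + v_{11} = 2·v_{6}  so sig = [2:2]
  {0,7,9}:  v_{0} + v_{7} + v_{9} = 0  so sig = [3:]
  {1,5,10}:  v_{1} + v_{5} + v_{10} = 0  so sig = [3:]
  {0,2,9}:  v_{0} + v_{2} + v_{9} = v_{1}  so sig = [3:1]
  {0,6,7}:  v_{0} + v_{6} + v_{7} = v_{8}  so sig = [3:1]
  {1,9,10}:  v_{1} + v_{9} + v_{10} = v_{3}  so sig = [3:1]
  {2,5,10}:  v_{2} + v_{5} + v_{10} = v_{7}  so sig = [3:1]
  {5,6,8}:  v_{5} + v_{6} + v_{8} = v_{11}  so sig = [3:1]
  {0,2,6}:  v_{0} + v_{2} + v_{6} = v_{1} + v_{8}  so sig = [3:1,1]
  {0,3,7}:  v_{0} + v_{3} + v_{7} = v_{1} + v_{10}  so sig = [3:1,1]
  {1,10,11}:  v_{1} + v_{10} + v_{11} = v_{6} + v_{8}  so sig = [3:1,1]
  {2,9,10}:  v_{2} + v_{9} + v_{10} = v_{3} + v_{7}  so sig = [3:1,1]
  {2,10,11}:  v_{2} + v_{10} + v_{11} = v_{6} + v_{7} + v_{8}  so sig = [3:1,1,1]
  {0,2,11}:  v_{0} + v_{2} + v_{11} = v_{1} + v_{5} + 2·v_{8}  so sig = [3:1,1,2]
  {0,2,3}:  v_{0} + v_{2} + v_{3} = 2·v_{1} + v_{10}  so sig = [3:1,2]
  {0,7,11}:  v_{0} + v_{7} + v_{11} = v_{5} + 2·v_{8}  so sig = [3:1,2]

Sorted signature multiset PRS(X):
    |P|=2: 9 collections, coeffs (), (1), (1), (1), (1), (1,1), (1,1,1), (1,2), (2)
    |P|=3: 15 collections, coeffs (), (), (1), (1), (1), (1), (1), (1,1), (1,1), (1,1), (1,1), (1,1,1), (1,1,2), (1,2), (1,2)


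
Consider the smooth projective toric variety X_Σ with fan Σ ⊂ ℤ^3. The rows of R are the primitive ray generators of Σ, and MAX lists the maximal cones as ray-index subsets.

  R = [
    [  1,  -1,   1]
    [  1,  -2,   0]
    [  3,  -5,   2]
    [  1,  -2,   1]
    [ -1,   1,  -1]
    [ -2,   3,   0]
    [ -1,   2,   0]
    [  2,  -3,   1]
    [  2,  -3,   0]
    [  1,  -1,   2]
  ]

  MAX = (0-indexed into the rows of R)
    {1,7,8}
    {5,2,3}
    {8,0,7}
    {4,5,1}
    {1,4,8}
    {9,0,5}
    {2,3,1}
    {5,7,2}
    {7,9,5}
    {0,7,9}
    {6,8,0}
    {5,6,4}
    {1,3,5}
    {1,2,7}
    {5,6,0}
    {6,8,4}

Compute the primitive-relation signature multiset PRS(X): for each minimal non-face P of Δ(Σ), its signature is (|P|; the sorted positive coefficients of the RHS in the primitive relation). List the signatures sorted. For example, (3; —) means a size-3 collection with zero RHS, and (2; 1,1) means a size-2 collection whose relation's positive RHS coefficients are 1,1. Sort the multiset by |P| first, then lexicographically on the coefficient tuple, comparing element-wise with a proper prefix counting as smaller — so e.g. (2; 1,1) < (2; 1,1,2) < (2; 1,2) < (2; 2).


The 24 primitive collections of Σ (r=10, n=3):

  • {0,4}:  v_{0} + v_{4} = 0 — sig = (2; —)
  • {1,6}:  v_{1} + v_{6} = 0 — sig = (2; —)
  • {5,8}:  v_{5} + v_{8} = 0 — sig = (2; —)
  • {0,1}:  v_{0} + v_{1} = v_{7} — sig = (2; 1)
  • {3,7}:  v_{3} + v_{7} = v_{2} — sig = (2; 1)
  • {4,7}:  v_{4} + v_{7} = v_{1} — sig = (2; 1)
  • {6,7}:  v_{6} + v_{7} = v_{0} — sig = (2; 1)
  • {2,4}:  v_{2} + v_{4} = v_{1} + v_{3} — sig = (2; 1,1)
  • {3,6}:  v_{3} + v_{6} = v_{5} + v_{7} — sig = (2; 1,1)
  • {3,8}:  v_{3} + v_{8} = v_{1} + v_{7} — sig = (2; 1,1)
  • {4,9}:  v_{4} + v_{9} = v_{5} + v_{7} — sig = (2; 1,1)
  • {8,9}:  v_{8} + v_{9} = v_{0} + v_{7} — sig = (2; 1,1)
  • {0,3}:  v_{0} + v_{3} = v_{5} + 2·v_{7} — sig = (2; 1,2)
  • {1,9}:  v_{1} + v_{9} = v_{5} + 2·v_{7} — sig = (2; 1,2)
  • {2,6}:  v_{2} + v_{6} = v_{5} + 2·v_{7} — sig = (2; 1,2)
  • {2,8}:  v_{2} + v_{8} = v_{1} + 2·v_{7} — sig = (2; 1,2)
  • {3,4}:  v_{3} + v_{4} = 2·v_{1} + v_{5} — sig = (2; 1,2)
  • {6,9}:  v_{6} + v_{9} = 2·v_{0} + v_{5} — sig = (2; 1,2)
  • {0,2}:  v_{0} + v_{2} = v_{5} + 3·v_{7} — sig = (2; 1,3)
  • {3,9}:  v_{3} + v_{9} = 2·v_{5} + 3·v_{7} — sig = (2; 2,3)
  • {2,9}:  v_{2} + v_{9} = 2·v_{5} + 4·v_{7} — sig = (2; 2,4)
  • {0,5,7}:  v_{0} + v_{5} + v_{7} = v_{9} — sig = (3; 1)
  • {1,5,7}:  v_{1} + v_{5} + v_{7} = v_{3} — sig = (3; 1)
  • {1,2,5}:  v_{1} + v_{2} + v_{5} = 2·v_{3} — sig = (3; 2)

Hence PRS(X_Σ) =
[(2; —), (2; —), (2; —), (2; 1), (2; 1), (2; 1), (2; 1), (2; 1,1), (2; 1,1), (2; 1,1), (2; 1,1), (2; 1,1), (2; 1,2), (2; 1,2), (2; 1,2), (2; 1,2), (2; 1,2), (2; 1,2), (2; 1,3), (2; 2,3), (2; 2,4), (3; 1), (3; 1), (3; 2)]


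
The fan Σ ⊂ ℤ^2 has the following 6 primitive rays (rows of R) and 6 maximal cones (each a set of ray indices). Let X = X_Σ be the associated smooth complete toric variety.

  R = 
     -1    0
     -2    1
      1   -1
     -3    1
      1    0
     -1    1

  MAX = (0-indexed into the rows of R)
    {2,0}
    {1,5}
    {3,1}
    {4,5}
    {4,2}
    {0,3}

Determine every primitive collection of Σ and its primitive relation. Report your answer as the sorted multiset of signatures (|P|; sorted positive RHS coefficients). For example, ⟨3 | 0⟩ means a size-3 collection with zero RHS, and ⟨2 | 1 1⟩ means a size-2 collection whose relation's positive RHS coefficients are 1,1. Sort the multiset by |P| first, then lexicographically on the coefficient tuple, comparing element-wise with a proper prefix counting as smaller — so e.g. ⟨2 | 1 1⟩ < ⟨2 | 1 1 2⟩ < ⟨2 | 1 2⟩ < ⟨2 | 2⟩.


Primitive collections (9):

  P = {0,4}:  v_{0} + v_{4} = 0  so sig = ⟨2 | 0⟩
  P = {2,5}:  v_{2} + v_{5} = 0  so sig = ⟨2 | 0⟩
  P = {0,1}:  v_{0} + v_{1} = v_{3}  so sig = ⟨2 | 1⟩
  P = {0,5}:  v_{0} + v_{5} = v_{1}  so sig = ⟨2 | 1⟩
  P = {1,2}:  v_{1} + v_{2} = v_{0}  so sig = ⟨2 | 1⟩
  P = {1,4}:  v_{1} + v_{4} = v_{5}  so sig = ⟨2 | 1⟩
  P = {3,4}:  v_{3} + v_{4} = v_{1}  so sig = ⟨2 | 1⟩
  P = {2,3}:  v_{2} + v_{3} = 2·v_{0}  so sig = ⟨2 | 2⟩
  P = {3,5}:  v_{3} + v_{5} = 2·v_{1}  so sig = ⟨2 | 2⟩

so the primitive-relation signature multiset is
[⟨2 | 0⟩, ⟨2 | 0⟩, ⟨2 | 1⟩, ⟨2 | 1⟩, ⟨2 | 1⟩, ⟨2 | 1⟩, ⟨2 | 1⟩, ⟨2 | 2⟩, ⟨2 | 2⟩]


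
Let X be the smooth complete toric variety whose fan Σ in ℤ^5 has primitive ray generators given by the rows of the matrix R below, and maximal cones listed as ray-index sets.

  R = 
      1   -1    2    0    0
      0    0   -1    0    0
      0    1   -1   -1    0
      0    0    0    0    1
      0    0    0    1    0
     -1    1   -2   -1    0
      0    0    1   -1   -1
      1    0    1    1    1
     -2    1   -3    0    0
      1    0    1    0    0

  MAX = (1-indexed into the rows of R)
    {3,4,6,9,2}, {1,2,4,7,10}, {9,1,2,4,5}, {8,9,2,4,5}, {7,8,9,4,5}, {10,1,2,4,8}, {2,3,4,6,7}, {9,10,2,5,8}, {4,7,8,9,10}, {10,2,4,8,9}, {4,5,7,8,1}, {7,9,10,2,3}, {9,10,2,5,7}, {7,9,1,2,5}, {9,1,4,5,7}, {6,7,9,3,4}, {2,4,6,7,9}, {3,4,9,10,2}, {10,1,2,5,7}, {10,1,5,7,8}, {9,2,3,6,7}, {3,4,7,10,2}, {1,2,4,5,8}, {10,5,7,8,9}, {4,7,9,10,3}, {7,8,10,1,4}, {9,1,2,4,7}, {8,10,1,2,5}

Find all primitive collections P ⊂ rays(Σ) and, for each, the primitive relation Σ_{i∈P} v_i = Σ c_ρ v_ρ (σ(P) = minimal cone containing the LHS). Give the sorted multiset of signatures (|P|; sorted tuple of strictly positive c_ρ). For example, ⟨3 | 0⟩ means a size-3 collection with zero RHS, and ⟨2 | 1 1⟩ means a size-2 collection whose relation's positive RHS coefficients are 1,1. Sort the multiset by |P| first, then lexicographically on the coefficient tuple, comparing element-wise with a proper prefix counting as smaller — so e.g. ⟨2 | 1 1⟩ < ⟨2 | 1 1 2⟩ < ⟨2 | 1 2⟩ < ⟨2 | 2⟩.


14 collections generate NE(X_Σ); each relation:

  • {6,10}:  v_{6} + v_{10} = v_{3}  so sig = ⟨2 | 1⟩
  • {5,6}:  v_{5} + v_{6} = v_{9} + v_{10}  so sig = ⟨2 | 1 1⟩
  • {1,6}:  v_{1} + v_{6} = v_{2} + v_{4} + v_{7}  so sig = ⟨2 | 1 1 1⟩
  • {1,3}:  v_{1} + v_{3} = v_{2} + v_{4} + v_{7} + v_{10}  so sig = ⟨2 | 1 1 1 1⟩
  • {6,8}:  v_{6} + v_{8} = v_{4} + v_{9} + 2·v_{10}  so sig = ⟨2 | 1 1 2⟩
  • {3,8}:  v_{3} + v_{8} = v_{4} + v_{9} + 3·v_{10}  so sig = ⟨2 | 1 1 3⟩
  • {3,5}:  v_{3} + v_{5} = v_{9} + 2·v_{10}  so sig = ⟨2 | 1 2⟩
  • {1,9,10}:  v_{1} + v_{9} + v_{10} = 0  so sig = ⟨3 | 0⟩
  • {2,7,8}:  v_{2} + v_{7} + v_{8} = v_{10}  so sig = ⟨3 | 1⟩
  • {4,5,10}:  v_{4} + v_{5} + v_{10} = v_{8}  so sig = ⟨3 | 1⟩
  • {1,8,9}:  v_{1} + v_{8} + v_{9} = v_{4} + v_{5}  so sig = ⟨3 | 1 1⟩
  • {2,4,5,7}:  v_{2} + v_{4} + v_{5} + v_{7} = 0  so sig = ⟨4 | 0⟩
  • {2,4,7,9,10}:  v_{2} + v_{4} + v_{7} + v_{9} + v_{10} = v_{6}  so sig = ⟨5 | 1⟩
  • {2,3,4,7,9}:  v_{2} + v_{3} + v_{4} + v_{7} + v_{9} = 2·v_{6}  so sig = ⟨5 | 2⟩

Signatures (|P|; sorted positive RHS coefficients), sorted:
    |P|=2: 7 collections, coeffs (1), (1,1), (1,1,1), (1,1,1,1), (1,1,2), (1,1,3), (1,2)
    |P|=3: 4 collections, coeffs (), (1), (1), (1,1)
    |P|=4: 1 collection, coeffs ()
    |P|=5: 2 collections, coeffs (1), (2)


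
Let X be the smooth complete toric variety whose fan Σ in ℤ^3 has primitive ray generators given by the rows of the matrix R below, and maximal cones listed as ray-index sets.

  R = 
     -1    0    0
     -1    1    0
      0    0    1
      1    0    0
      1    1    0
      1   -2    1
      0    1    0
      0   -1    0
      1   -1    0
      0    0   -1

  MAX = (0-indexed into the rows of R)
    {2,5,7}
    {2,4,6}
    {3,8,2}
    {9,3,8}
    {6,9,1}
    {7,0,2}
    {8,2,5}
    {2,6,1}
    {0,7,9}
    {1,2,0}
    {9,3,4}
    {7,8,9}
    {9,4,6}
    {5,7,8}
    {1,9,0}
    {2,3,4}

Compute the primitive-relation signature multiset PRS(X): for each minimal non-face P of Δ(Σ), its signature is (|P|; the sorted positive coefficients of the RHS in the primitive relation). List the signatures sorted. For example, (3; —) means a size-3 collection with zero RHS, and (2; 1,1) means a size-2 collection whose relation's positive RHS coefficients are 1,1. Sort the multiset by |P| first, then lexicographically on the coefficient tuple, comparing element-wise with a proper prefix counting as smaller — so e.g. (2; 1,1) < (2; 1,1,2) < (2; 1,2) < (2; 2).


22 minimal non-faces of Δ(Σ) (on 10 rays):

  {0,3}:  v_{0} + v_{3} = 0  so sig = (2; —)
  {1,8}:  v_{1} + v_{8} = 0  so sig = (2; —)
  {2,9}:  v_{2} + v_{9} = 0  so sig = (2; —)
  {6,7}:  v_{6} + v_{7} = 0  so sig = (2; —)
  {0,4}:  v_{0} + v_{4} = v_{6}  so sig = (2; 1)
  {0,6}:  v_{0} + v_{6} = v_{1}  so sig = (2; 1)
  {0,8}:  v_{0} + v_{8} = v_{7}  so sig = (2; 1)
  {1,3}:  v_{1} + v_{3} = v_{6}  so sig = (2; 1)
  {1,7}:  v_{1} + v_{7} = v_{0}  so sig = (2; 1)
  {3,6}:  v_{3} + v_{6} = v_{4}  so sig = (2; 1)
  {3,7}:  v_{3} + v_{7} = v_{8}  so sig = (2; 1)
  {4,7}:  v_{4} + v_{7} = v_{3}  so sig = (2; 1)
  {6,8}:  v_{6} + v_{8} = v_{3}  so sig = (2; 1)
  {1,5}:  v_{1} + v_{5} = v_{2} + v_{7}  so sig = (2; 1,1)
  {5,6}:  v_{5} + v_{6} = v_{2} + v_{8}  so sig = (2; 1,1)
  {5,9}:  v_{5} + v_{9} = v_{7} + v_{8}  so sig = (2; 1,1)
  {4,5}:  v_{4} + v_{5} = v_{2} + v_{3} + v_{8}  so sig = (2; 1,1,1)
  {0,5}:  v_{0} + v_{5} = v_{2} + 2·v_{7}  so sig = (2; 1,2)
  {3,5}:  v_{3} + v_{5} = v_{2} + 2·v_{8}  so sig = (2; 1,2)
  {1,4}:  v_{1} + v_{4} = 2·v_{6}  so sig = (2; 2)
  {4,8}:  v_{4} + v_{8} = 2·v_{3}  so sig = (2; 2)
  {2,7,8}:  v_{2} + v_{7} + v_{8} = v_{5}  so sig = (3; 1)

so the primitive-relation signature multiset is
    (2; —)
    (2; —)
    (2; —)
    (2; —)
    (2; 1)
    (2; 1)
    (2; 1)
    (2; 1)
    (2; 1)
    (2; 1)
    (2; 1)
    (2; 1)
    (2; 1)
    (2; 1,1)
    (2; 1,1)
    (2; 1,1)
    (2; 1,1,1)
    (2; 1,2)
    (2; 1,2)
    (2; 2)
    (2; 2)
    (3; 1)


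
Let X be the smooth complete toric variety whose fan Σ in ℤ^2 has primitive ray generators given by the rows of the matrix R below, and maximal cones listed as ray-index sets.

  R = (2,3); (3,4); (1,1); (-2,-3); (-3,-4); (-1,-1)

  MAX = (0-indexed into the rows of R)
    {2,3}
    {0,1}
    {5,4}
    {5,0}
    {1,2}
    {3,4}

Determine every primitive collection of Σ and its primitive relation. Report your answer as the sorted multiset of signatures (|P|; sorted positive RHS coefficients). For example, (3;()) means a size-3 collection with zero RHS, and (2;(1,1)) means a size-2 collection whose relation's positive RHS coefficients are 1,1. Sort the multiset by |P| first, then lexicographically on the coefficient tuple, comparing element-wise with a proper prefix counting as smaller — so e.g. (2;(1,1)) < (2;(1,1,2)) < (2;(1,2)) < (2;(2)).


9 minimal non-faces of Δ(Σ) (on 6 rays):

  P={0,3}:  v_{0} + v_{3} = 0  so sig = (2;())
  P={1,4}:  v_{1} + v_{4} = 0  so sig = (2;())
  P={2,5}:  v_{2} + v_{5} = 0  so sig = (2;())
  P={0,2}:  v_{0} + v_{2} = v_{1}  so sig = (2;(1))
  P={0,4}:  v_{0} + v_{4} = v_{5}  so sig = (2;(1))
  P={1,3}:  v_{1} + v_{3} = v_{2}  so sig = (2;(1))
  P={1,5}:  v_{1} + v_{5} = v_{0}  so sig = (2;(1))
  P={2,4}:  v_{2} + v_{4} = v_{3}  so sig = (2;(1))
  P={3,5}:  v_{3} + v_{5} = v_{4}  so sig = (2;(1))

Sorted signature multiset PRS(X):
[(2;()), (2;()), (2;()), (2;(1)), (2;(1)), (2;(1)), (2;(1)), (2;(1)), (2;(1))]


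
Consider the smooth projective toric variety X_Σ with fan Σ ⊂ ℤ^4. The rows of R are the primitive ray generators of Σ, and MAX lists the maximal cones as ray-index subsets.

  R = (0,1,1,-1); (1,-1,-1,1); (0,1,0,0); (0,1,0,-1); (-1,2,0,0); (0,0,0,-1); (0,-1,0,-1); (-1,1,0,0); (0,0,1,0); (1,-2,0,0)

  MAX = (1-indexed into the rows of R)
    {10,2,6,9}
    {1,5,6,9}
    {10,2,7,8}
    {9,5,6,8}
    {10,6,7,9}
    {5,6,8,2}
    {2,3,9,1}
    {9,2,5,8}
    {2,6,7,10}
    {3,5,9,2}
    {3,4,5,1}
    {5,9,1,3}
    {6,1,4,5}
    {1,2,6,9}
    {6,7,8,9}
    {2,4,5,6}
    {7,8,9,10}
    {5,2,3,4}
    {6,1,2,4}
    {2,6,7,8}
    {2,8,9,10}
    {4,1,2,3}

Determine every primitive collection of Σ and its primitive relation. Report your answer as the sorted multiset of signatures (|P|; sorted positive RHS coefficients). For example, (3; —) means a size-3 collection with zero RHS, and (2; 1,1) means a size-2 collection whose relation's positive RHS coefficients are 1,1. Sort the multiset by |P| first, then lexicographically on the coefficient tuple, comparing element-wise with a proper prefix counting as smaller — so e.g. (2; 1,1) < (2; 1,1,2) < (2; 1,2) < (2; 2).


Δ(Σ) — 10 vertices, 18 min non-faces:

  {5,10}:  v_{5} + v_{10} = 0  ⟹  sig = (2; —)
  {3,6}:  v_{3} + v_{6} = v_{4}  ⟹  sig = (2; 1)
  {3,7}:  v_{3} + v_{7} = v_{6}  ⟹  sig = (2; 1)
  {3,8}:  v_{3} + v_{8} = v_{5}  ⟹  sig = (2; 1)
  {4,9}:  v_{4} + v_{9} = v_{1}  ⟹  sig = (2; 1)
  {4,8}:  v_{4} + v_{8} = v_{5} + v_{6}  ⟹  sig = (2; 1,1)
  {5,7}:  v_{5} + v_{7} = v_{6} + v_{8}  ⟹  sig = (2; 1,1)
  {1,8}:  v_{1} + v_{8} = v_{5} + v_{6} + v_{9}  ⟹  sig = (2; 1,1,1)
  {3,10}:  v_{3} + v_{10} = v_{2} + v_{6} + v_{9}  ⟹  sig = (2; 1,1,1)
  {4,10}:  v_{4} + v_{10} = v_{2} + 2·v_{6} + v_{9}  ⟹  sig = (2; 1,1,2)
  {1,7}:  v_{1} + v_{7} = 2·v_{6} + v_{9}  ⟹  sig = (2; 1,2)
  {1,10}:  v_{1} + v_{10} = v_{2} + 2·v_{6} + 2·v_{9}  ⟹  sig = (2; 1,2,2)
  {4,7}:  v_{4} + v_{7} = 2·v_{6}  ⟹  sig = (2; 2)
  {2,7,9}:  v_{2} + v_{7} + v_{9} = v_{10}  ⟹  sig = (3; 1)
  {6,8,10}:  v_{6} + v_{8} + v_{10} = v_{7}  ⟹  sig = (3; 1)
  {1,2,5}:  v_{1} + v_{2} + v_{5} = 2·v_{3}  ⟹  sig = (3; 2)
  {2,6,8,9}:  v_{2} + v_{6} + v_{8} + v_{9} = 0  ⟹  sig = (4; —)
  {2,5,6,9}:  v_{2} + v_{5} + v_{6} + v_{9} = v_{3}  ⟹  sig = (4; 1)

so the primitive-relation signature multiset is
[(2; —), (2; 1), (2; 1), (2; 1), (2; 1), (2; 1,1), (2; 1,1), (2; 1,1,1), (2; 1,1,1), (2; 1,1,2), (2; 1,2), (2; 1,2,2), (2; 2), (3; 1), (3; 1), (3; 2), (4; —), (4; 1)]


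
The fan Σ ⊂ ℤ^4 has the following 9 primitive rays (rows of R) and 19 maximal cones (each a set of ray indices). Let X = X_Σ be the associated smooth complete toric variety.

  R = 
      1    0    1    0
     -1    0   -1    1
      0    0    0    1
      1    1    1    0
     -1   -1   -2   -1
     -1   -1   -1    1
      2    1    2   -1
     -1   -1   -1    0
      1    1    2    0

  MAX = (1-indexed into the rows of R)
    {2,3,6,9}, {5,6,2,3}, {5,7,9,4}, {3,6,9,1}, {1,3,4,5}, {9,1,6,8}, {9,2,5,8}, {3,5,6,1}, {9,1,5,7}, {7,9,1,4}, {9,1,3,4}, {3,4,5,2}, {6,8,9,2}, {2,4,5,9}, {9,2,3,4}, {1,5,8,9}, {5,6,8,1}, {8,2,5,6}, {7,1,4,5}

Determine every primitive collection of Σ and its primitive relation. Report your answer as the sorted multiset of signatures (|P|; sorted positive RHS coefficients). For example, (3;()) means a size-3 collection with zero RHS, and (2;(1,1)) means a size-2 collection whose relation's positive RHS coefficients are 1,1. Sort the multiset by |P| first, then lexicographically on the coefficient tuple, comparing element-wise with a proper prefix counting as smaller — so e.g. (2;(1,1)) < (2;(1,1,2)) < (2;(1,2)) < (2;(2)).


Minimal non-faces — 11 found among 9 rays, 19 max cones:

  • {4,8}:  v_{4} + v_{8} = 0 — sig = (2;())
  • {1,2}:  v_{1} + v_{2} = v_{3} — sig = (2;(1))
  • {2,7}:  v_{2} + v_{7} = v_{4} — sig = (2;(1))
  • {3,8}:  v_{3} + v_{8} = v_{6} — sig = (2;(1))
  • {4,6}:  v_{4} + v_{6} = v_{3} — sig = (2;(1))
  • {6,7}:  v_{6} + v_{7} = v_{1} — sig = (2;(1))
  • {3,7}:  v_{3} + v_{7} = v_{1} + v_{4} — sig = (2;(1,1))
  • {7,8}:  v_{7} + v_{8} = v_{1} + v_{5} + v_{9} — sig = (2;(1,1,1))
  • {3,5,9}:  v_{3} + v_{5} + v_{9} = 0 — sig = (3;())
  • {5,6,9}:  v_{5} + v_{6} + v_{9} = v_{8} — sig = (3;(1))
  • {1,4,5,9}:  v_{1} + v_{4} + v_{5} + v_{9} = v_{7} — sig = (4;(1))

Sorted signature multiset PRS(X):
{ (2;()),  (2;(1)) ×5,  (2;(1,1)),  (2;(1,1,1)),  (3;()),  (3;(1)),  (4;(1)) }


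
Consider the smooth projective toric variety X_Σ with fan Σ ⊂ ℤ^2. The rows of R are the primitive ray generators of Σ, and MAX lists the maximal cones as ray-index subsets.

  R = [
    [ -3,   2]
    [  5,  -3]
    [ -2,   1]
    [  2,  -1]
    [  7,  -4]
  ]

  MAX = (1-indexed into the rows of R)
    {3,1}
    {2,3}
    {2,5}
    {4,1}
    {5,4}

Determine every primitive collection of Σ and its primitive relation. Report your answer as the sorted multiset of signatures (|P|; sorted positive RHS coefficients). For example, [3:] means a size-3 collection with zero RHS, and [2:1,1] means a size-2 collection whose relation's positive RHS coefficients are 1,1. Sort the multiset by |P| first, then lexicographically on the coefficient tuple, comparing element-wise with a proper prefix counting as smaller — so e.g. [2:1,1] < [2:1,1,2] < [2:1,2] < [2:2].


Δ(Σ) — 5 vertices, 5 min non-faces:

  {3,4}:  v_{3} + v_{4} = 0 ; sig = [2:]
  {1,2}:  v_{1} + v_{2} = v_{4} ; sig = [2:1]
  {2,4}:  v_{2} + v_{4} = v_{5} ; sig = [2:1]
  {3,5}:  v_{3} + v_{5} = v_{2} ; sig = [2:1]
  {1,5}:  v_{1} + v_{5} = 2·v_{4} ; sig = [2:2]

Sorted signature multiset PRS(X):
[[2:], [2:1], [2:1], [2:1], [2:2]]


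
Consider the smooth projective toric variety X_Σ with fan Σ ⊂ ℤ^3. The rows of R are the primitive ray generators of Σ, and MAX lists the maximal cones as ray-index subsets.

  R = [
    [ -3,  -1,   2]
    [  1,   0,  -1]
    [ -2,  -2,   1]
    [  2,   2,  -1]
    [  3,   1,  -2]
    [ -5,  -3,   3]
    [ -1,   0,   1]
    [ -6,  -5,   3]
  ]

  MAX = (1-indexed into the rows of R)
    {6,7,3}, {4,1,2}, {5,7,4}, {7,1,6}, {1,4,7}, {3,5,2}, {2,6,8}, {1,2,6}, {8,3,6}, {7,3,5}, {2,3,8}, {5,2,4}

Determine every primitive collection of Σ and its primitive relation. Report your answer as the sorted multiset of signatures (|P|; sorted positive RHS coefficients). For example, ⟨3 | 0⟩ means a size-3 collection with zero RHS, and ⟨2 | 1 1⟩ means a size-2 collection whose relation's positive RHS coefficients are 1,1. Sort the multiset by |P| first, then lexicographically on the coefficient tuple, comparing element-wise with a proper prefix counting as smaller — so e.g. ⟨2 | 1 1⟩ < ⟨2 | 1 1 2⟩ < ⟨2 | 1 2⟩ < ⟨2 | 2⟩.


11 minimal non-faces of Δ(Σ) (on 8 rays):

  P={1,5}:  v_{1} + v_{5} = 0  so sig = ⟨2 | 0⟩
  P={2,7}:  v_{2} + v_{7} = 0  so sig = ⟨2 | 0⟩
  P={3,4}:  v_{3} + v_{4} = 0  so sig = ⟨2 | 0⟩
  P={1,3}:  v_{1} + v_{3} = v_{6}  so sig = ⟨2 | 1⟩
  P={4,6}:  v_{4} + v_{6} = v_{1}  so sig = ⟨2 | 1⟩
  P={5,6}:  v_{5} + v_{6} = v_{3}  so sig = ⟨2 | 1⟩
  P={4,8}:  v_{4} + v_{8} = v_{2} + v_{6}  so sig = ⟨2 | 1 1⟩
  P={7,8}:  v_{7} + v_{8} = v_{3} + v_{6}  so sig = ⟨2 | 1 1⟩
  P={1,8}:  v_{1} + v_{8} = v_{2} + 2·v_{6}  so sig = ⟨2 | 1 2⟩
  P={5,8}:  v_{5} + v_{8} = v_{2} + 2·v_{3}  so sig = ⟨2 | 1 2⟩
  P={2,3,6}:  v_{2} + v_{3} + v_{6} = v_{8}  so sig = ⟨3 | 1⟩

Sorted signature multiset PRS(X):
    ⟨2 | 0⟩
    ⟨2 | 0⟩
    ⟨2 | 0⟩
    ⟨2 | 1⟩
    ⟨2 | 1⟩
    ⟨2 | 1⟩
    ⟨2 | 1 1⟩
    ⟨2 | 1 1⟩
    ⟨2 | 1 2⟩
    ⟨2 | 1 2⟩
    ⟨3 | 1⟩


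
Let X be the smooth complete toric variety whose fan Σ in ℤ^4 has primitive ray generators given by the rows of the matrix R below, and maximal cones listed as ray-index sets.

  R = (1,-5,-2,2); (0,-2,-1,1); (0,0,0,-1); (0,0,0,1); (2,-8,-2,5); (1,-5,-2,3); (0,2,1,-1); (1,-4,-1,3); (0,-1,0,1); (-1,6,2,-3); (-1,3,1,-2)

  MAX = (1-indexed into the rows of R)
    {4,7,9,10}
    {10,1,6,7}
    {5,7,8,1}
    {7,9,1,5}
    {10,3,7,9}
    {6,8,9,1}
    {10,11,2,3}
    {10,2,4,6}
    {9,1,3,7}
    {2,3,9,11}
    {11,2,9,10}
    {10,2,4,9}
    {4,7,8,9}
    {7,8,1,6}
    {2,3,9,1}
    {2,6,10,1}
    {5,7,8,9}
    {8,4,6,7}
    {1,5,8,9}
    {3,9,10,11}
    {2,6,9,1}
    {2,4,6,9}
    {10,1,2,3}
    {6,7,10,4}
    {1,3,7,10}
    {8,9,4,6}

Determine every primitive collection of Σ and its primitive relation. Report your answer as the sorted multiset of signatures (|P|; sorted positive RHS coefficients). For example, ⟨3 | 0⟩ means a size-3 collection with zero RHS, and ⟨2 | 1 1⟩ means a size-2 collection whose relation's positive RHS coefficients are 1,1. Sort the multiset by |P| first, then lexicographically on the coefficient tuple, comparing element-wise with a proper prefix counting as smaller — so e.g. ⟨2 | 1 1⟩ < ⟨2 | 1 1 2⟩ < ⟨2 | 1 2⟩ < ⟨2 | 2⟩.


The 23 primitive collections of Σ (r=11, n=4):

  {2,7}:  v_{2} + v_{7} = 0  so sig = ⟨2 | 0⟩
  {3,4}:  v_{3} + v_{4} = 0  so sig = ⟨2 | 0⟩
  {1,4}:  v_{1} + v_{4} = v_{6}  so sig = ⟨2 | 1⟩
  {3,6}:  v_{3} + v_{6} = v_{1}  so sig = ⟨2 | 1⟩
  {6,11}:  v_{6} + v_{11} = v_{2}  so sig = ⟨2 | 1⟩
  {8,11}:  v_{8} + v_{11} = v_{9}  so sig = ⟨2 | 1⟩
  {1,11}:  v_{1} + v_{11} = v_{2} + v_{3}  so sig = ⟨2 | 1 1⟩
  {2,8}:  v_{2} + v_{8} = v_{6} + v_{9}  so sig = ⟨2 | 1 1⟩
  {5,10}:  v_{5} + v_{10} = v_{7} + v_{8}  so sig = ⟨2 | 1 1⟩
  {8,10}:  v_{8} + v_{10} = v_{4} + v_{7}  so sig = ⟨2 | 1 1⟩
  {2,5}:  v_{2} + v_{5} = v_{1} + v_{8} + v_{9}  so sig = ⟨2 | 1 1 1⟩
  {3,8}:  v_{3} + v_{8} = v_{1} + v_{7} + v_{9}  so sig = ⟨2 | 1 1 1⟩
  {4,11}:  v_{4} + v_{11} = v_{2} + v_{9} + v_{10}  so sig = ⟨2 | 1 1 1⟩
  {7,11}:  v_{7} + v_{11} = v_{3} + v_{9} + v_{10}  so sig = ⟨2 | 1 1 1⟩
  {5,11}:  v_{5} + v_{11} = v_{1} + v_{7} + 2·v_{9}  so sig = ⟨2 | 1 1 2⟩
  {5,6}:  v_{5} + v_{6} = v_{1} + 2·v_{8}  so sig = ⟨2 | 1 2⟩
  {4,5}:  v_{4} + v_{5} = 2·v_{8}  so sig = ⟨2 | 2⟩
  {3,5}:  v_{3} + v_{5} = 2·v_{1} + 2·v_{7} + 2·v_{9}  so sig = ⟨2 | 2 2 2⟩
  {1,9,10}:  v_{1} + v_{9} + v_{10} = 0  so sig = ⟨3 | 0⟩
  {6,7,9}:  v_{6} + v_{7} + v_{9} = v_{8}  so sig = ⟨3 | 1⟩
  {6,9,10}:  v_{6} + v_{9} + v_{10} = v_{4}  so sig = ⟨3 | 1⟩
  {1,7,8,9}:  v_{1} + v_{7} + v_{8} + v_{9} = v_{5}  so sig = ⟨4 | 1⟩
  {2,3,9,10}:  v_{2} + v_{3} + v_{9} + v_{10} = v_{11}  so sig = ⟨4 | 1⟩

so the primitive-relation signature multiset is
    ⟨2 | 0⟩
    ⟨2 | 0⟩
    ⟨2 | 1⟩
    ⟨2 | 1⟩
    ⟨2 | 1⟩
    ⟨2 | 1⟩
    ⟨2 | 1 1⟩
    ⟨2 | 1 1⟩
    ⟨2 | 1 1⟩
    ⟨2 | 1 1⟩
    ⟨2 | 1 1 1⟩
    ⟨2 | 1 1 1⟩
    ⟨2 | 1 1 1⟩
    ⟨2 | 1 1 1⟩
    ⟨2 | 1 1 2⟩
    ⟨2 | 1 2⟩
    ⟨2 | 2⟩
    ⟨2 | 2 2 2⟩
    ⟨3 | 0⟩
    ⟨3 | 1⟩
    ⟨3 | 1⟩
    ⟨4 | 1⟩
    ⟨4 | 1⟩


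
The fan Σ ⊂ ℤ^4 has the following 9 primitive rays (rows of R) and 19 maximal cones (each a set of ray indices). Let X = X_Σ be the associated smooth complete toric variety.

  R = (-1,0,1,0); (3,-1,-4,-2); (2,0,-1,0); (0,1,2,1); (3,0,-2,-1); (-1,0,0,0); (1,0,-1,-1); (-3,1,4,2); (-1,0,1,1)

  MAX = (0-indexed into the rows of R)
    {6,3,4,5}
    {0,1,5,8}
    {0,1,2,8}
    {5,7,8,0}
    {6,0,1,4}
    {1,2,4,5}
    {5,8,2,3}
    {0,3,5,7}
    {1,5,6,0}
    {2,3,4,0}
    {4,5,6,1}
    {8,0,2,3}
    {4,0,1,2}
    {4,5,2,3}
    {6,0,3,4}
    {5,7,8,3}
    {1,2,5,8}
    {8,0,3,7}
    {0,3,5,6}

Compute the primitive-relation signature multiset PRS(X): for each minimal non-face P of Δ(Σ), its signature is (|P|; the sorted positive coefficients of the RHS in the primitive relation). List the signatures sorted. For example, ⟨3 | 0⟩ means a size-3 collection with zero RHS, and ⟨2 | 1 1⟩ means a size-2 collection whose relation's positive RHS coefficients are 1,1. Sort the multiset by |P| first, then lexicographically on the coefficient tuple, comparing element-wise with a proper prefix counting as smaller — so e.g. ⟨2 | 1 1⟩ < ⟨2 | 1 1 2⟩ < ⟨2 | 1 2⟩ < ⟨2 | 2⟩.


Primitive collections (11):

  {1,7}:  v_{1} + v_{7} = 0  so sig = ⟨2 | 0⟩
  {6,8}:  v_{6} + v_{8} = 0  so sig = ⟨2 | 0⟩
  {1,3}:  v_{1} + v_{3} = v_{4}  so sig = ⟨2 | 1⟩
  {2,6}:  v_{2} + v_{6} = v_{4}  so sig = ⟨2 | 1⟩
  {4,7}:  v_{4} + v_{7} = v_{3}  so sig = ⟨2 | 1⟩
  {4,8}:  v_{4} + v_{8} = v_{2}  so sig = ⟨2 | 1⟩
  {2,7}:  v_{2} + v_{7} = v_{3} + v_{8}  so sig = ⟨2 | 1 1⟩
  {6,7}:  v_{6} + v_{7} = v_{0} + v_{3} + v_{5}  so sig = ⟨2 | 1 1 1⟩
  {0,2,5}:  v_{0} + v_{2} + v_{5} = 0  so sig = ⟨3 | 0⟩
  {0,4,5}:  v_{0} + v_{4} + v_{5} = v_{6}  so sig = ⟨3 | 1⟩
  {0,3,5,8}:  v_{0} + v_{3} + v_{5} + v_{8} = v_{7}  so sig = ⟨4 | 1⟩

Sorted signature multiset PRS(X):
    |P|=2: 8 collections, coeffs (), (), (1), (1), (1), (1), (1,1), (1,1,1)
    |P|=3: 2 collections, coeffs (), (1)
    |P|=4: 1 collection, coeffs (1)


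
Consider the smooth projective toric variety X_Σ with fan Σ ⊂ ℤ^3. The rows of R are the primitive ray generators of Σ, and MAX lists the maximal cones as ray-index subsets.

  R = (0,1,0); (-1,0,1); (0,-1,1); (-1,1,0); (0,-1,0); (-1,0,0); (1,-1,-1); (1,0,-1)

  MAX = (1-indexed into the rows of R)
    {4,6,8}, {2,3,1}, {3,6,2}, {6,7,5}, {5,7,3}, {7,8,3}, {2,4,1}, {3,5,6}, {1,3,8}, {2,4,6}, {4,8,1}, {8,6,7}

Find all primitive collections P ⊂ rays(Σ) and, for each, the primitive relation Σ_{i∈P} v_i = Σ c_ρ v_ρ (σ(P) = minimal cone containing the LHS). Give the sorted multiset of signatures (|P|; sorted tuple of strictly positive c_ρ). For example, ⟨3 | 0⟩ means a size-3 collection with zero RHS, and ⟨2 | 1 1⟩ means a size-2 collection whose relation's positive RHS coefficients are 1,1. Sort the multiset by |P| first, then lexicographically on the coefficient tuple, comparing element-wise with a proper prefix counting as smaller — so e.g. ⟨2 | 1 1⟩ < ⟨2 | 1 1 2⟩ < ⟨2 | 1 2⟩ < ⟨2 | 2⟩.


Δ(Σ) — 8 vertices, 12 min non-faces:

  • {1,5}:  v_{1} + v_{5} = 0  so sig = ⟨2 | 0⟩
  • {2,8}:  v_{2} + v_{8} = 0  so sig = ⟨2 | 0⟩
  • {1,6}:  v_{1} + v_{6} = v_{4}  so sig = ⟨2 | 1⟩
  • {1,7}:  v_{1} + v_{7} = v_{8}  so sig = ⟨2 | 1⟩
  • {2,7}:  v_{2} + v_{7} = v_{5}  so sig = ⟨2 | 1⟩
  • {3,4}:  v_{3} + v_{4} = v_{2}  so sig = ⟨2 | 1⟩
  • {4,5}:  v_{4} + v_{5} = v_{6}  so sig = ⟨2 | 1⟩
  • {5,8}:  v_{5} + v_{8} = v_{7}  so sig = ⟨2 | 1⟩
  • {2,5}:  v_{2} + v_{5} = v_{3} + v_{6}  so sig = ⟨2 | 1 1⟩
  • {4,7}:  v_{4} + v_{7} = v_{6} + v_{8}  so sig = ⟨2 | 1 1⟩
  • {3,6,8}:  v_{3} + v_{6} + v_{8} = v_{5}  so sig = ⟨3 | 1⟩
  • {3,6,7}:  v_{3} + v_{6} + v_{7} = 2·v_{5}  so sig = ⟨3 | 2⟩

so the primitive-relation signature multiset is
    ⟨2 | 0⟩
    ⟨2 | 0⟩
    ⟨2 | 1⟩
    ⟨2 | 1⟩
    ⟨2 | 1⟩
    ⟨2 | 1⟩
    ⟨2 | 1⟩
    ⟨2 | 1⟩
    ⟨2 | 1 1⟩
    ⟨2 | 1 1⟩
    ⟨3 | 1⟩
    ⟨3 | 2⟩


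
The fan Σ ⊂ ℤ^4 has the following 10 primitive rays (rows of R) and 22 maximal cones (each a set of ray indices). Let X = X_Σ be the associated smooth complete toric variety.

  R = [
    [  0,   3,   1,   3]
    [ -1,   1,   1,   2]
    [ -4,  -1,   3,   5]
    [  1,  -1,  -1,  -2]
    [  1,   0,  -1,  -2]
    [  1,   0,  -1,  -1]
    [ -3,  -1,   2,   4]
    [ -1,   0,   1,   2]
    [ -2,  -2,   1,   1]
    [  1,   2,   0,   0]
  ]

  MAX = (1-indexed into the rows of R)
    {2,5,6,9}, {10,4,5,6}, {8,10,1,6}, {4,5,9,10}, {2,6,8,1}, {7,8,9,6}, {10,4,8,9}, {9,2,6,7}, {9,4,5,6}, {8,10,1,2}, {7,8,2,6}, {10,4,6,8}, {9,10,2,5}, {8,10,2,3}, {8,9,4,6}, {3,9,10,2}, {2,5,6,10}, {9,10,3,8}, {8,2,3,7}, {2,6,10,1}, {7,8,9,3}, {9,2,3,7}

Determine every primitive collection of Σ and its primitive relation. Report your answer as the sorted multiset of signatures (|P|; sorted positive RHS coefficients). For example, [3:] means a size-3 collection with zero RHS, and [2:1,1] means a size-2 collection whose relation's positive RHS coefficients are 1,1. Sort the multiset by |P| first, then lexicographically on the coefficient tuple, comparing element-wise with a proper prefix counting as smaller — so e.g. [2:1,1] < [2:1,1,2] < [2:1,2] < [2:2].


16 minimal non-faces of Δ(Σ) (on 10 rays):

  {2,4}:  v_{2} + v_{4} = 0  ⇒ sig = [2:]
  {5,8}:  v_{5} + v_{8} = 0  ⇒ sig = [2:]
  {3,6}:  v_{3} + v_{6} = v_{7}  ⇒ sig = [2:1]
  {1,9}:  v_{1} + v_{9} = v_{2} + v_{8}  ⇒ sig = [2:1,1]
  {3,4}:  v_{3} + v_{4} = v_{8} + v_{9}  ⇒ sig = [2:1,1]
  {3,5}:  v_{3} + v_{5} = v_{2} + v_{9}  ⇒ sig = [2:1,1]
  {7,10}:  v_{7} + v_{10} = v_{2} + v_{8}  ⇒ sig = [2:1,1]
  {1,4}:  v_{1} + v_{4} = v_{6} + v_{8} + v_{10}  ⇒ sig = [2:1,1,1]
  {1,5}:  v_{1} + v_{5} = v_{2} + v_{6} + v_{10}  ⇒ sig = [2:1,1,1]
  {4,7}:  v_{4} + v_{7} = v_{6} + v_{8} + v_{9}  ⇒ sig = [2:1,1,1]
  {5,7}:  v_{5} + v_{7} = v_{2} + v_{6} + v_{9}  ⇒ sig = [2:1,1,1]
  {1,7}:  v_{1} + v_{7} = 2·v_{2} + v_{6} + 2·v_{8}  ⇒ sig = [2:1,2,2]
  {1,3}:  v_{1} + v_{3} = 2·v_{2} + 2·v_{8}  ⇒ sig = [2:2,2]
  {6,9,10}:  v_{6} + v_{9} + v_{10} = 0  ⇒ sig = [3:]
  {2,8,9}:  v_{2} + v_{8} + v_{9} = v_{3}  ⇒ sig = [3:1]
  {2,6,8,10}:  v_{2} + v_{6} + v_{8} + v_{10} = v_{1}  ⇒ sig = [4:1]

Hence PRS(X_Σ) =
    |P|=2: 13 collections, coeffs (), (), (1), (1,1), (1,1), (1,1), (1,1), (1,1,1), (1,1,1), (1,1,1), (1,1,1), (1,2,2), (2,2)
    |P|=3: 2 collections, coeffs (), (1)
    |P|=4: 1 collection, coeffs (1)


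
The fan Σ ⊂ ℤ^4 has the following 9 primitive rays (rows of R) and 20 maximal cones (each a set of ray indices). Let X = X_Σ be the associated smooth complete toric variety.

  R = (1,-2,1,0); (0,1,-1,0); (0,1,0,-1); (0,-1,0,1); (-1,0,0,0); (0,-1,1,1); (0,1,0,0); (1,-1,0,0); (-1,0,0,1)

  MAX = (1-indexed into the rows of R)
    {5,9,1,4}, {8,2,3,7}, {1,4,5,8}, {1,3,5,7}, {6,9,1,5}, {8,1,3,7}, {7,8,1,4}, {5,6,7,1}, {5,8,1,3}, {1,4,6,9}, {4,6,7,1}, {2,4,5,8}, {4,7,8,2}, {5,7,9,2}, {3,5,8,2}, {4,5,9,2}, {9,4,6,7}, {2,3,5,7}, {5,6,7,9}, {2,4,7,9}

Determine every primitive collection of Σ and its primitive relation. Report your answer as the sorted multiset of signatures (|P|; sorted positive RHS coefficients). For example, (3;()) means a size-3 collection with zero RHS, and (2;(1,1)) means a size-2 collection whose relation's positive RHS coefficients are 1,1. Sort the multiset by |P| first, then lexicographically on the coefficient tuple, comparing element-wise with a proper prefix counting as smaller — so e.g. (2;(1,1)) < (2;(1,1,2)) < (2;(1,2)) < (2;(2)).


11 minimal non-faces of Δ(Σ) (on 9 rays):

  P={3,4}:  v_{3} + v_{4} = 0 — sig = (2;())
  P={1,2}:  v_{1} + v_{2} = v_{8} — sig = (2;(1))
  P={8,9}:  v_{8} + v_{9} = v_{4} — sig = (2;(1))
  P={2,6}:  v_{2} + v_{6} = v_{4} + v_{7} — sig = (2;(1,1))
  P={3,9}:  v_{3} + v_{9} = v_{5} + v_{7} — sig = (2;(1,1))
  P={6,8}:  v_{6} + v_{8} = v_{1} + v_{4} + v_{7} — sig = (2;(1,1,1))
  P={3,6}:  v_{3} + v_{6} = v_{1} + v_{5} + 2·v_{7} — sig = (2;(1,1,2))
  P={5,7,8}:  v_{5} + v_{7} + v_{8} = 0 — sig = (3;())
  P={1,7,9}:  v_{1} + v_{7} + v_{9} = v_{6} — sig = (3;(1))
  P={4,5,7}:  v_{4} + v_{5} + v_{7} = v_{9} — sig = (3;(1))
  P={4,5,6}:  v_{4} + v_{5} + v_{6} = v_{1} + 2·v_{9} — sig = (3;(1,2))

so the primitive-relation signature multiset is
[(2;()), (2;(1)), (2;(1)), (2;(1,1)), (2;(1,1)), (2;(1,1,1)), (2;(1,1,2)), (3;()), (3;(1)), (3;(1)), (3;(1,2))]


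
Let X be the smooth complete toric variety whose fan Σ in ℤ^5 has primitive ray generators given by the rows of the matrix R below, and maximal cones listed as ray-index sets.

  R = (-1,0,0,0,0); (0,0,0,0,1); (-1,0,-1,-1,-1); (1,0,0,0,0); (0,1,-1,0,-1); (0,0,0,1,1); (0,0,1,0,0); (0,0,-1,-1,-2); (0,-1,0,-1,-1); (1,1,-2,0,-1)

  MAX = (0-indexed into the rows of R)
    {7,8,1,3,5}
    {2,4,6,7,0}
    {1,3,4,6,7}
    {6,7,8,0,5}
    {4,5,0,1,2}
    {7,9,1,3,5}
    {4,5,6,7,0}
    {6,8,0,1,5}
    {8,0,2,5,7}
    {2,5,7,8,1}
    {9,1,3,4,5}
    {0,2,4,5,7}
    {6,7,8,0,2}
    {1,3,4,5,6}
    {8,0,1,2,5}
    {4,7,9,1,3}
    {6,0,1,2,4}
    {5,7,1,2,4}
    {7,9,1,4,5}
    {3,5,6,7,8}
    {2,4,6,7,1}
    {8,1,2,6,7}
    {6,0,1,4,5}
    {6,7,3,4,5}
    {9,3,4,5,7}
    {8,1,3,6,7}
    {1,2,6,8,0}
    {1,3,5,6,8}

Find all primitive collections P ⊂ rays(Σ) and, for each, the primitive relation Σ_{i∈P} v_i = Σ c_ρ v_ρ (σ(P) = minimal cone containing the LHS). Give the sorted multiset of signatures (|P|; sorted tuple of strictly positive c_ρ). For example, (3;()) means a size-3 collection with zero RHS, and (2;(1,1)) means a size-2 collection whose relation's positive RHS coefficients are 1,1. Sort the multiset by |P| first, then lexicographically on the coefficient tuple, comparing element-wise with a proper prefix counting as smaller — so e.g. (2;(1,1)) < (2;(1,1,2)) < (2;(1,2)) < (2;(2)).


Δ(Σ) — 10 vertices, 11 min non-faces:

  P={0,3}:  v_{0} + v_{3} = 0  ⟹  sig = (2;())
  P={4,8}:  v_{4} + v_{8} = v_{7}  ⟹  sig = (2;(1))
  P={2,3}:  v_{2} + v_{3} = v_{1} + v_{7}  ⟹  sig = (2;(1,1))
  P={6,9}:  v_{6} + v_{9} = v_{3} + v_{4}  ⟹  sig = (2;(1,1))
  P={0,9}:  v_{0} + v_{9} = v_{1} + v_{4} + v_{5} + v_{7}  ⟹  sig = (2;(1,1,1,1))
  P={8,9}:  v_{8} + v_{9} = v_{1} + v_{3} + v_{5} + 2·v_{7}  ⟹  sig = (2;(1,1,1,2))
  P={2,9}:  v_{2} + v_{9} = 2·v_{1} + v_{4} + v_{5} + 2·v_{7}  ⟹  sig = (2;(1,1,2,2))
  P={0,1,7}:  v_{0} + v_{1} + v_{7} = v_{2}  ⟹  sig = (3;(1))
  P={2,5,6}:  v_{2} + v_{5} + v_{6} = v_{0}  ⟹  sig = (3;(1))
  P={1,5,6,7}:  v_{1} + v_{5} + v_{6} + v_{7} = 0  ⟹  sig = (4;())
  P={1,3,4,5,7}:  v_{1} + v_{3} + v_{4} + v_{5} + v_{7} = v_{9}  ⟹  sig = (5;(1))

Sorted signature multiset PRS(X):
{ (2;()),  (2;(1)),  (2;(1,1)) ×2,  (2;(1,1,1,1)),  (2;(1,1,1,2)),  (2;(1,1,2,2)),  (3;(1)) ×2,  (4;()),  (5;(1)) }


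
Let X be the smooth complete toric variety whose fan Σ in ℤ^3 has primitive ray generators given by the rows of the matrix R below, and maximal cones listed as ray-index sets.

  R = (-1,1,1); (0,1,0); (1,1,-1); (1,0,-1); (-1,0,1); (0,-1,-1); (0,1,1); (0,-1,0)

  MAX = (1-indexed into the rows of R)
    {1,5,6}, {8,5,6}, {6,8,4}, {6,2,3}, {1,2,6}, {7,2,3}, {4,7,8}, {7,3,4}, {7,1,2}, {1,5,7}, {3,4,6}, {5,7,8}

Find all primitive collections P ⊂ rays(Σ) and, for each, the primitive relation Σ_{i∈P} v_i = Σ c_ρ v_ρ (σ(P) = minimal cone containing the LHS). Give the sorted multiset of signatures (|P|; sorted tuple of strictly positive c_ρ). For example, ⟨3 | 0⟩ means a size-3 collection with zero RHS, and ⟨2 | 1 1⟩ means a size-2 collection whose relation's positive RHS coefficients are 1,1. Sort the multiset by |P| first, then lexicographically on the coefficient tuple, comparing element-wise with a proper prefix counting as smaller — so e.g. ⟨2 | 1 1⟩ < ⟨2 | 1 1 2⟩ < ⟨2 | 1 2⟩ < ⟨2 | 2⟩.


|primitive collections| = 10. Relations:

  P = {2,8}:  v_{2} + v_{8} = 0  →  sig = ⟨2 | 0⟩
  P = {4,5}:  v_{4} + v_{5} = 0  →  sig = ⟨2 | 0⟩
  P = {6,7}:  v_{6} + v_{7} = 0  →  sig = ⟨2 | 0⟩
  P = {1,4}:  v_{1} + v_{4} = v_{2}  →  sig = ⟨2 | 1⟩
  P = {1,8}:  v_{1} + v_{8} = v_{5}  →  sig = ⟨2 | 1⟩
  P = {2,4}:  v_{2} + v_{4} = v_{3}  →  sig = ⟨2 | 1⟩
  P = {2,5}:  v_{2} + v_{5} = v_{1}  →  sig = ⟨2 | 1⟩
  P = {3,5}:  v_{3} + v_{5} = v_{2}  →  sig = ⟨2 | 1⟩
  P = {3,8}:  v_{3} + v_{8} = v_{4}  →  sig = ⟨2 | 1⟩
  P = {1,3}:  v_{1} + v_{3} = 2·v_{2}  →  sig = ⟨2 | 2⟩

so the primitive-relation signature multiset is
{ ⟨2 | 0⟩ ×3,  ⟨2 | 1⟩ ×6,  ⟨2 | 2⟩ }


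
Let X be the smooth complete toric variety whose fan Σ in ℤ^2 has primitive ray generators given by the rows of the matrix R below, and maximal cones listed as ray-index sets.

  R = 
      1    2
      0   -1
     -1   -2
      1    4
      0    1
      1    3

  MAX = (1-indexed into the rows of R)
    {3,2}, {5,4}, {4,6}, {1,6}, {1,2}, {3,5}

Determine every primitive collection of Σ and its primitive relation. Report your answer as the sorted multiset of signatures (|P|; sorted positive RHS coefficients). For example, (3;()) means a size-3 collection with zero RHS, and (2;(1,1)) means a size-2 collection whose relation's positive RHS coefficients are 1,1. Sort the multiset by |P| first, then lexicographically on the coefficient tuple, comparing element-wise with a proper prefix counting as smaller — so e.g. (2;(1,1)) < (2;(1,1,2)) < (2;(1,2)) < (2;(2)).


|primitive collections| = 9. Relations:

  P = {1,3}:  v_{1} + v_{3} = 0 ; sig = (2;())
  P = {2,5}:  v_{2} + v_{5} = 0 ; sig = (2;())
  P = {1,5}:  v_{1} + v_{5} = v_{6} ; sig = (2;(1))
  P = {2,4}:  v_{2} + v_{4} = v_{6} ; sig = (2;(1))
  P = {2,6}:  v_{2} + v_{6} = v_{1} ; sig = (2;(1))
  P = {3,6}:  v_{3} + v_{6} = v_{5} ; sig = (2;(1))
  P = {5,6}:  v_{5} + v_{6} = v_{4} ; sig = (2;(1))
  P = {1,4}:  v_{1} + v_{4} = 2·v_{6} ; sig = (2;(2))
  P = {3,4}:  v_{3} + v_{4} = 2·v_{5} ; sig = (2;(2))

Signatures (|P|; sorted positive RHS coefficients), sorted:
[(2;()), (2;()), (2;(1)), (2;(1)), (2;(1)), (2;(1)), (2;(1)), (2;(2)), (2;(2))]


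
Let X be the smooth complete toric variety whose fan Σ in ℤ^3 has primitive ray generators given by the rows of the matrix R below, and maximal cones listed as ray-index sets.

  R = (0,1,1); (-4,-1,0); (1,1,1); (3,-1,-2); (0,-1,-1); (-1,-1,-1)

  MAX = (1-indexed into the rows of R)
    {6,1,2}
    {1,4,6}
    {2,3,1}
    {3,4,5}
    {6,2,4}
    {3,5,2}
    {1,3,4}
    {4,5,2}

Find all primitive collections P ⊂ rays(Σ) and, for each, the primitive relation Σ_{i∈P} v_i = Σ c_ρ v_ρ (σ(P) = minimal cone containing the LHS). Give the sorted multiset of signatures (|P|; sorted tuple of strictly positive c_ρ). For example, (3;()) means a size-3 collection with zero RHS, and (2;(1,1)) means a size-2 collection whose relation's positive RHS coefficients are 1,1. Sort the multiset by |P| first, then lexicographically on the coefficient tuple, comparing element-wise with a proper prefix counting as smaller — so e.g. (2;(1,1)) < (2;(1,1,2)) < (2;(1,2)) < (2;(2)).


|primitive collections| = 5. Relations:

  {1,5}:  v_{1} + v_{5} = 0  ⇒ sig = (2;())
  {3,6}:  v_{3} + v_{6} = 0  ⇒ sig = (2;())
  {5,6}:  v_{5} + v_{6} = v_{2} + v_{4}  ⇒ sig = (2;(1,1))
  {1,2,4}:  v_{1} + v_{2} + v_{4} = v_{6}  ⇒ sig = (3;(1))
  {2,3,4}:  v_{2} + v_{3} + v_{4} = v_{5}  ⇒ sig = (3;(1))

Signatures (|P|; sorted positive RHS coefficients), sorted:
[(2;()), (2;()), (2;(1,1)), (3;(1)), (3;(1))]
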